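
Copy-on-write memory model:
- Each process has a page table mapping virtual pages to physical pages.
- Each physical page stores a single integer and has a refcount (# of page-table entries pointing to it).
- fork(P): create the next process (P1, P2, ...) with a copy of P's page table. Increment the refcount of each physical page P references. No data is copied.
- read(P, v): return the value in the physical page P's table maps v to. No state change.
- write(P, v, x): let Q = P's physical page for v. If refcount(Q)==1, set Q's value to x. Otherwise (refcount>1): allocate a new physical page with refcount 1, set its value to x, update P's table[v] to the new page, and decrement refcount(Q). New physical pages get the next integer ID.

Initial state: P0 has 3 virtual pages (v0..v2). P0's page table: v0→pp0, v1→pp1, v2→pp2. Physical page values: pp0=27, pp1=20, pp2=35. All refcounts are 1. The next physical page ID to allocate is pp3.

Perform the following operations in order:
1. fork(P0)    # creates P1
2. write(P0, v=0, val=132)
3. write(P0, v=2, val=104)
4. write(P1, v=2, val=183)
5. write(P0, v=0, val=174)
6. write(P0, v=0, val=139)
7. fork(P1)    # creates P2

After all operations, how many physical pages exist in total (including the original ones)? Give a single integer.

Op 1: fork(P0) -> P1. 3 ppages; refcounts: pp0:2 pp1:2 pp2:2
Op 2: write(P0, v0, 132). refcount(pp0)=2>1 -> COPY to pp3. 4 ppages; refcounts: pp0:1 pp1:2 pp2:2 pp3:1
Op 3: write(P0, v2, 104). refcount(pp2)=2>1 -> COPY to pp4. 5 ppages; refcounts: pp0:1 pp1:2 pp2:1 pp3:1 pp4:1
Op 4: write(P1, v2, 183). refcount(pp2)=1 -> write in place. 5 ppages; refcounts: pp0:1 pp1:2 pp2:1 pp3:1 pp4:1
Op 5: write(P0, v0, 174). refcount(pp3)=1 -> write in place. 5 ppages; refcounts: pp0:1 pp1:2 pp2:1 pp3:1 pp4:1
Op 6: write(P0, v0, 139). refcount(pp3)=1 -> write in place. 5 ppages; refcounts: pp0:1 pp1:2 pp2:1 pp3:1 pp4:1
Op 7: fork(P1) -> P2. 5 ppages; refcounts: pp0:2 pp1:3 pp2:2 pp3:1 pp4:1

Answer: 5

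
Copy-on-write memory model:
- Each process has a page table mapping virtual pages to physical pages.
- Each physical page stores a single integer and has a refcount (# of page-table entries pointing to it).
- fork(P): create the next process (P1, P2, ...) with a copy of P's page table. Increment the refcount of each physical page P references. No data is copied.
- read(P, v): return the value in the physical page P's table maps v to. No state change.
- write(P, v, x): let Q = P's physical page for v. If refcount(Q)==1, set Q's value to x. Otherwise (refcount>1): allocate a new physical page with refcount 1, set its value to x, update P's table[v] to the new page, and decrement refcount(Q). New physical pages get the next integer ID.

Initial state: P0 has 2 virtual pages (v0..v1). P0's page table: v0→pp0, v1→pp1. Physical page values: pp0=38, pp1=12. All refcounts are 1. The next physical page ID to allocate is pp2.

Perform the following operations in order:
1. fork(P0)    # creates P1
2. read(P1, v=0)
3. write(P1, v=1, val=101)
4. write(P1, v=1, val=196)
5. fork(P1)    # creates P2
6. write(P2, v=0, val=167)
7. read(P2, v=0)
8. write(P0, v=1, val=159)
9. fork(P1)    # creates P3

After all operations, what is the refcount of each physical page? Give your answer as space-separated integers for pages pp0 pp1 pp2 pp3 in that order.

Op 1: fork(P0) -> P1. 2 ppages; refcounts: pp0:2 pp1:2
Op 2: read(P1, v0) -> 38. No state change.
Op 3: write(P1, v1, 101). refcount(pp1)=2>1 -> COPY to pp2. 3 ppages; refcounts: pp0:2 pp1:1 pp2:1
Op 4: write(P1, v1, 196). refcount(pp2)=1 -> write in place. 3 ppages; refcounts: pp0:2 pp1:1 pp2:1
Op 5: fork(P1) -> P2. 3 ppages; refcounts: pp0:3 pp1:1 pp2:2
Op 6: write(P2, v0, 167). refcount(pp0)=3>1 -> COPY to pp3. 4 ppages; refcounts: pp0:2 pp1:1 pp2:2 pp3:1
Op 7: read(P2, v0) -> 167. No state change.
Op 8: write(P0, v1, 159). refcount(pp1)=1 -> write in place. 4 ppages; refcounts: pp0:2 pp1:1 pp2:2 pp3:1
Op 9: fork(P1) -> P3. 4 ppages; refcounts: pp0:3 pp1:1 pp2:3 pp3:1

Answer: 3 1 3 1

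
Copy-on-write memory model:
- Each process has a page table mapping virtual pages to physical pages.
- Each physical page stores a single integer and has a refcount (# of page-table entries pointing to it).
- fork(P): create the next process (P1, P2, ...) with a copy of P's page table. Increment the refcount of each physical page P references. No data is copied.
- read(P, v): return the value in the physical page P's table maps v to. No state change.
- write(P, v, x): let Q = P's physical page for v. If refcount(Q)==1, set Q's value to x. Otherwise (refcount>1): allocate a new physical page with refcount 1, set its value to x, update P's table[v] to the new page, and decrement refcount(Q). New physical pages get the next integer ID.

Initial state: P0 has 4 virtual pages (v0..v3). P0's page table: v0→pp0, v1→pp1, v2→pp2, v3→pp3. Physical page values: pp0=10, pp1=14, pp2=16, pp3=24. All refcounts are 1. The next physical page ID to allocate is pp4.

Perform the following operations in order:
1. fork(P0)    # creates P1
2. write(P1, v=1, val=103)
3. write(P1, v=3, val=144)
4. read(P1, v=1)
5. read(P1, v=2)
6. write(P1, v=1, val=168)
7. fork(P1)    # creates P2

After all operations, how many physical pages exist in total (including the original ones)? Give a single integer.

Op 1: fork(P0) -> P1. 4 ppages; refcounts: pp0:2 pp1:2 pp2:2 pp3:2
Op 2: write(P1, v1, 103). refcount(pp1)=2>1 -> COPY to pp4. 5 ppages; refcounts: pp0:2 pp1:1 pp2:2 pp3:2 pp4:1
Op 3: write(P1, v3, 144). refcount(pp3)=2>1 -> COPY to pp5. 6 ppages; refcounts: pp0:2 pp1:1 pp2:2 pp3:1 pp4:1 pp5:1
Op 4: read(P1, v1) -> 103. No state change.
Op 5: read(P1, v2) -> 16. No state change.
Op 6: write(P1, v1, 168). refcount(pp4)=1 -> write in place. 6 ppages; refcounts: pp0:2 pp1:1 pp2:2 pp3:1 pp4:1 pp5:1
Op 7: fork(P1) -> P2. 6 ppages; refcounts: pp0:3 pp1:1 pp2:3 pp3:1 pp4:2 pp5:2

Answer: 6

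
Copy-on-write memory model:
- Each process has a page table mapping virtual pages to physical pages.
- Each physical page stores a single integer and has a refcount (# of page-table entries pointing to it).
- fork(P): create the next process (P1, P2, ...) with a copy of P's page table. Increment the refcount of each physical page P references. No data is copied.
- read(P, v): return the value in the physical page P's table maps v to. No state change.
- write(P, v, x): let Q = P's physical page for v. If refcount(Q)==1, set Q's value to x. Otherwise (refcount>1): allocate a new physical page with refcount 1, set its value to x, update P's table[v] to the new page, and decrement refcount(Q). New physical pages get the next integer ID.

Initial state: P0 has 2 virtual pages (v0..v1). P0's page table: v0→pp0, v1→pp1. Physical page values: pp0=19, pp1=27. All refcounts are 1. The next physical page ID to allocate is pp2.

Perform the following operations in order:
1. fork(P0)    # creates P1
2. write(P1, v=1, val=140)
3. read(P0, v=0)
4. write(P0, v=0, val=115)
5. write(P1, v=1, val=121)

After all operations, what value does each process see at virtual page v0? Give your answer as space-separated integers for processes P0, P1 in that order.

Op 1: fork(P0) -> P1. 2 ppages; refcounts: pp0:2 pp1:2
Op 2: write(P1, v1, 140). refcount(pp1)=2>1 -> COPY to pp2. 3 ppages; refcounts: pp0:2 pp1:1 pp2:1
Op 3: read(P0, v0) -> 19. No state change.
Op 4: write(P0, v0, 115). refcount(pp0)=2>1 -> COPY to pp3. 4 ppages; refcounts: pp0:1 pp1:1 pp2:1 pp3:1
Op 5: write(P1, v1, 121). refcount(pp2)=1 -> write in place. 4 ppages; refcounts: pp0:1 pp1:1 pp2:1 pp3:1
P0: v0 -> pp3 = 115
P1: v0 -> pp0 = 19

Answer: 115 19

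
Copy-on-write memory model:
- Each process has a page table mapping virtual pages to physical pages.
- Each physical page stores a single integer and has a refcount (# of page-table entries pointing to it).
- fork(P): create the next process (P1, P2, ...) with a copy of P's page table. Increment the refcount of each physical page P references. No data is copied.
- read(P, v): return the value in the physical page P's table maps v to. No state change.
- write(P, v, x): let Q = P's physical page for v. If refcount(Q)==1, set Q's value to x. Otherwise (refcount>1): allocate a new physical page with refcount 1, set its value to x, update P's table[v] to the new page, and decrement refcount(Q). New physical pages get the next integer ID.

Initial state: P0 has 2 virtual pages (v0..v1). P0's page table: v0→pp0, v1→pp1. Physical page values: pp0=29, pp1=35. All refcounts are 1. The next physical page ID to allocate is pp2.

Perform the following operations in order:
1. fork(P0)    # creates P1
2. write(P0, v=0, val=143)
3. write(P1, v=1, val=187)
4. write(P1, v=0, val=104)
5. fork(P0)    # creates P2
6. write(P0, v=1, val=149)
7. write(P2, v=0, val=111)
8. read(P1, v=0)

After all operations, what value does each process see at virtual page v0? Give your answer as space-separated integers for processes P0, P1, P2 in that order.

Op 1: fork(P0) -> P1. 2 ppages; refcounts: pp0:2 pp1:2
Op 2: write(P0, v0, 143). refcount(pp0)=2>1 -> COPY to pp2. 3 ppages; refcounts: pp0:1 pp1:2 pp2:1
Op 3: write(P1, v1, 187). refcount(pp1)=2>1 -> COPY to pp3. 4 ppages; refcounts: pp0:1 pp1:1 pp2:1 pp3:1
Op 4: write(P1, v0, 104). refcount(pp0)=1 -> write in place. 4 ppages; refcounts: pp0:1 pp1:1 pp2:1 pp3:1
Op 5: fork(P0) -> P2. 4 ppages; refcounts: pp0:1 pp1:2 pp2:2 pp3:1
Op 6: write(P0, v1, 149). refcount(pp1)=2>1 -> COPY to pp4. 5 ppages; refcounts: pp0:1 pp1:1 pp2:2 pp3:1 pp4:1
Op 7: write(P2, v0, 111). refcount(pp2)=2>1 -> COPY to pp5. 6 ppages; refcounts: pp0:1 pp1:1 pp2:1 pp3:1 pp4:1 pp5:1
Op 8: read(P1, v0) -> 104. No state change.
P0: v0 -> pp2 = 143
P1: v0 -> pp0 = 104
P2: v0 -> pp5 = 111

Answer: 143 104 111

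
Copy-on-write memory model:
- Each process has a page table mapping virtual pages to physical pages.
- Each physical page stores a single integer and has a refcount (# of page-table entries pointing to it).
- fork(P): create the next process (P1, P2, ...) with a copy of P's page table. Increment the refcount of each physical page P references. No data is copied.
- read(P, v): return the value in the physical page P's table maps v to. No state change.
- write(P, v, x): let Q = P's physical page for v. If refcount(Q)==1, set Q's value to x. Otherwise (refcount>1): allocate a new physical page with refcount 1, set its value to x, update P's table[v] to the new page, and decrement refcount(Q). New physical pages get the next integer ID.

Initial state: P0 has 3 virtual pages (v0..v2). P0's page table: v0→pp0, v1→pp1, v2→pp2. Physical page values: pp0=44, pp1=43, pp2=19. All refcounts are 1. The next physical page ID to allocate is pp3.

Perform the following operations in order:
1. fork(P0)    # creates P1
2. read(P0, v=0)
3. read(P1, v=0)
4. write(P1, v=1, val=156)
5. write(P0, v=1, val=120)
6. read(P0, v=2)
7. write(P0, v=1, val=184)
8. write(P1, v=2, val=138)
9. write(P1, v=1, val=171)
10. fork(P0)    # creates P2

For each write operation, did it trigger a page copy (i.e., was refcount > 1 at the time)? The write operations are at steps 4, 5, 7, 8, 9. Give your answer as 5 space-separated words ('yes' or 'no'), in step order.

Op 1: fork(P0) -> P1. 3 ppages; refcounts: pp0:2 pp1:2 pp2:2
Op 2: read(P0, v0) -> 44. No state change.
Op 3: read(P1, v0) -> 44. No state change.
Op 4: write(P1, v1, 156). refcount(pp1)=2>1 -> COPY to pp3. 4 ppages; refcounts: pp0:2 pp1:1 pp2:2 pp3:1
Op 5: write(P0, v1, 120). refcount(pp1)=1 -> write in place. 4 ppages; refcounts: pp0:2 pp1:1 pp2:2 pp3:1
Op 6: read(P0, v2) -> 19. No state change.
Op 7: write(P0, v1, 184). refcount(pp1)=1 -> write in place. 4 ppages; refcounts: pp0:2 pp1:1 pp2:2 pp3:1
Op 8: write(P1, v2, 138). refcount(pp2)=2>1 -> COPY to pp4. 5 ppages; refcounts: pp0:2 pp1:1 pp2:1 pp3:1 pp4:1
Op 9: write(P1, v1, 171). refcount(pp3)=1 -> write in place. 5 ppages; refcounts: pp0:2 pp1:1 pp2:1 pp3:1 pp4:1
Op 10: fork(P0) -> P2. 5 ppages; refcounts: pp0:3 pp1:2 pp2:2 pp3:1 pp4:1

yes no no yes no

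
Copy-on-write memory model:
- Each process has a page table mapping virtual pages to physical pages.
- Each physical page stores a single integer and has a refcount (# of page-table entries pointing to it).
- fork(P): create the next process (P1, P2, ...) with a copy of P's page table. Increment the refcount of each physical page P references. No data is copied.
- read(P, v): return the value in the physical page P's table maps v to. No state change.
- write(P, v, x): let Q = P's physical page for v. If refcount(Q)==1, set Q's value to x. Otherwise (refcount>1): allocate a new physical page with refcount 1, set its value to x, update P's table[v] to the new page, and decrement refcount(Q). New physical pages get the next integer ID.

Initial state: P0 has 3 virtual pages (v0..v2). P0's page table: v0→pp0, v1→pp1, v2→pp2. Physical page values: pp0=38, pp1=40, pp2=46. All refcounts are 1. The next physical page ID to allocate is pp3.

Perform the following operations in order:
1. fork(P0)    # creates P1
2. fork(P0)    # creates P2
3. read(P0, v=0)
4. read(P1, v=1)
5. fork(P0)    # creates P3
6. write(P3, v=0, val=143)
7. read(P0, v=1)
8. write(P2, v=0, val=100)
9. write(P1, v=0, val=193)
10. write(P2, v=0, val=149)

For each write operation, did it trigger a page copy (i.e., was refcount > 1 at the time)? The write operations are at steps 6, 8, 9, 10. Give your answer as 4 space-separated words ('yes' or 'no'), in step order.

Op 1: fork(P0) -> P1. 3 ppages; refcounts: pp0:2 pp1:2 pp2:2
Op 2: fork(P0) -> P2. 3 ppages; refcounts: pp0:3 pp1:3 pp2:3
Op 3: read(P0, v0) -> 38. No state change.
Op 4: read(P1, v1) -> 40. No state change.
Op 5: fork(P0) -> P3. 3 ppages; refcounts: pp0:4 pp1:4 pp2:4
Op 6: write(P3, v0, 143). refcount(pp0)=4>1 -> COPY to pp3. 4 ppages; refcounts: pp0:3 pp1:4 pp2:4 pp3:1
Op 7: read(P0, v1) -> 40. No state change.
Op 8: write(P2, v0, 100). refcount(pp0)=3>1 -> COPY to pp4. 5 ppages; refcounts: pp0:2 pp1:4 pp2:4 pp3:1 pp4:1
Op 9: write(P1, v0, 193). refcount(pp0)=2>1 -> COPY to pp5. 6 ppages; refcounts: pp0:1 pp1:4 pp2:4 pp3:1 pp4:1 pp5:1
Op 10: write(P2, v0, 149). refcount(pp4)=1 -> write in place. 6 ppages; refcounts: pp0:1 pp1:4 pp2:4 pp3:1 pp4:1 pp5:1

yes yes yes no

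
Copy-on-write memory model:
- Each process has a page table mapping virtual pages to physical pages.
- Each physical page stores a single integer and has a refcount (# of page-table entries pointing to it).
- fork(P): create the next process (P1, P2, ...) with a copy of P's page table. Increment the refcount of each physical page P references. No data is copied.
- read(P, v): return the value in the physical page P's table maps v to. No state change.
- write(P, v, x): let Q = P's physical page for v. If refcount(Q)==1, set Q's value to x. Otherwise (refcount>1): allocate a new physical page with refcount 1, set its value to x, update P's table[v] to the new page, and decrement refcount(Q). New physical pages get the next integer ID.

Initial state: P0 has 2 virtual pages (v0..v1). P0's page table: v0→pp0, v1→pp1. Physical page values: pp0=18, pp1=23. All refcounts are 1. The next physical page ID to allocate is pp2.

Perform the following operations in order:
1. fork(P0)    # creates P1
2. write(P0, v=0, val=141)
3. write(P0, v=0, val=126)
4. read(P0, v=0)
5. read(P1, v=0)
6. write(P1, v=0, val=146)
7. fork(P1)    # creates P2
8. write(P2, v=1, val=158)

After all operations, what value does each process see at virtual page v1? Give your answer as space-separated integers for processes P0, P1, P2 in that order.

Answer: 23 23 158

Derivation:
Op 1: fork(P0) -> P1. 2 ppages; refcounts: pp0:2 pp1:2
Op 2: write(P0, v0, 141). refcount(pp0)=2>1 -> COPY to pp2. 3 ppages; refcounts: pp0:1 pp1:2 pp2:1
Op 3: write(P0, v0, 126). refcount(pp2)=1 -> write in place. 3 ppages; refcounts: pp0:1 pp1:2 pp2:1
Op 4: read(P0, v0) -> 126. No state change.
Op 5: read(P1, v0) -> 18. No state change.
Op 6: write(P1, v0, 146). refcount(pp0)=1 -> write in place. 3 ppages; refcounts: pp0:1 pp1:2 pp2:1
Op 7: fork(P1) -> P2. 3 ppages; refcounts: pp0:2 pp1:3 pp2:1
Op 8: write(P2, v1, 158). refcount(pp1)=3>1 -> COPY to pp3. 4 ppages; refcounts: pp0:2 pp1:2 pp2:1 pp3:1
P0: v1 -> pp1 = 23
P1: v1 -> pp1 = 23
P2: v1 -> pp3 = 158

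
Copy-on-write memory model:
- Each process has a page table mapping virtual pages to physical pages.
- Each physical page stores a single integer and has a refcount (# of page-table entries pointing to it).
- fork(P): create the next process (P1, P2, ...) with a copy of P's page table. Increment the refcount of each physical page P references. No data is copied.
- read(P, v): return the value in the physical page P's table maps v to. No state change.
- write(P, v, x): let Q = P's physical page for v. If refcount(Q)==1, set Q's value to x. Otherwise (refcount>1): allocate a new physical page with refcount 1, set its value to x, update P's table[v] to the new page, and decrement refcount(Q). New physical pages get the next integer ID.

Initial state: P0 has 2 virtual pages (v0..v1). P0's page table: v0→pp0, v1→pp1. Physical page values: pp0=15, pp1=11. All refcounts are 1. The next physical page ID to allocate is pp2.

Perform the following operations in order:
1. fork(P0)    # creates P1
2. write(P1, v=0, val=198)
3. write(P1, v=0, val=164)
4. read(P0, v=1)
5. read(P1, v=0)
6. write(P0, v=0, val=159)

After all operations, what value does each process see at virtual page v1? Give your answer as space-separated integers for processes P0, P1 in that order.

Op 1: fork(P0) -> P1. 2 ppages; refcounts: pp0:2 pp1:2
Op 2: write(P1, v0, 198). refcount(pp0)=2>1 -> COPY to pp2. 3 ppages; refcounts: pp0:1 pp1:2 pp2:1
Op 3: write(P1, v0, 164). refcount(pp2)=1 -> write in place. 3 ppages; refcounts: pp0:1 pp1:2 pp2:1
Op 4: read(P0, v1) -> 11. No state change.
Op 5: read(P1, v0) -> 164. No state change.
Op 6: write(P0, v0, 159). refcount(pp0)=1 -> write in place. 3 ppages; refcounts: pp0:1 pp1:2 pp2:1
P0: v1 -> pp1 = 11
P1: v1 -> pp1 = 11

Answer: 11 11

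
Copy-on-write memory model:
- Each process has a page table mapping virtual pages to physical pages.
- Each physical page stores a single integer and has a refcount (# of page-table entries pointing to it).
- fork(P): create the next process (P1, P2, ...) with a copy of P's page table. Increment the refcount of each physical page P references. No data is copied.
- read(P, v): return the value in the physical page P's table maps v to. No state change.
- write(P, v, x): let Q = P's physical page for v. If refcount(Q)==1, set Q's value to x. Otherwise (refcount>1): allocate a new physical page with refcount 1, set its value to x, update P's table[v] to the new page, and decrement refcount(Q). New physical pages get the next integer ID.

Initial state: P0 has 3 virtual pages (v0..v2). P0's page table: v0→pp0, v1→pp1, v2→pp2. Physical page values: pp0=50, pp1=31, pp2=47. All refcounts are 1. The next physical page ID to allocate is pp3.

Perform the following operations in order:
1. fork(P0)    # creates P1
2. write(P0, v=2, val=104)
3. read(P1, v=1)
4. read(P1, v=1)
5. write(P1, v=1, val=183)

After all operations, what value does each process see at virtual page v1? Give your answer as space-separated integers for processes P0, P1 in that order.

Answer: 31 183

Derivation:
Op 1: fork(P0) -> P1. 3 ppages; refcounts: pp0:2 pp1:2 pp2:2
Op 2: write(P0, v2, 104). refcount(pp2)=2>1 -> COPY to pp3. 4 ppages; refcounts: pp0:2 pp1:2 pp2:1 pp3:1
Op 3: read(P1, v1) -> 31. No state change.
Op 4: read(P1, v1) -> 31. No state change.
Op 5: write(P1, v1, 183). refcount(pp1)=2>1 -> COPY to pp4. 5 ppages; refcounts: pp0:2 pp1:1 pp2:1 pp3:1 pp4:1
P0: v1 -> pp1 = 31
P1: v1 -> pp4 = 183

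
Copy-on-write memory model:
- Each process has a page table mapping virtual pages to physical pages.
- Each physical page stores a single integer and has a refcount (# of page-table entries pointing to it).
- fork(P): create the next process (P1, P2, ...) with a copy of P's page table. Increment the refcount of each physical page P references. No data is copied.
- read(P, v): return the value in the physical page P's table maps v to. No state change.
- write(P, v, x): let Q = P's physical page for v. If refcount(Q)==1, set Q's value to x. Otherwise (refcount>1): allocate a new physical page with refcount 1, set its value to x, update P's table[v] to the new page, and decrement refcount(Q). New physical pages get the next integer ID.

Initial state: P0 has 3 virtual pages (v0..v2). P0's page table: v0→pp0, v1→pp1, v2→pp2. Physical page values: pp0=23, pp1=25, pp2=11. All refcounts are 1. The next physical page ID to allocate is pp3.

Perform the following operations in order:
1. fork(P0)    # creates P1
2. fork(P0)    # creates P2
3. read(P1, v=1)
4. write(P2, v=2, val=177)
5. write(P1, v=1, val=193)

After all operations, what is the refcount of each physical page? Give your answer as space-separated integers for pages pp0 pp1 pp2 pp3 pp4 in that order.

Answer: 3 2 2 1 1

Derivation:
Op 1: fork(P0) -> P1. 3 ppages; refcounts: pp0:2 pp1:2 pp2:2
Op 2: fork(P0) -> P2. 3 ppages; refcounts: pp0:3 pp1:3 pp2:3
Op 3: read(P1, v1) -> 25. No state change.
Op 4: write(P2, v2, 177). refcount(pp2)=3>1 -> COPY to pp3. 4 ppages; refcounts: pp0:3 pp1:3 pp2:2 pp3:1
Op 5: write(P1, v1, 193). refcount(pp1)=3>1 -> COPY to pp4. 5 ppages; refcounts: pp0:3 pp1:2 pp2:2 pp3:1 pp4:1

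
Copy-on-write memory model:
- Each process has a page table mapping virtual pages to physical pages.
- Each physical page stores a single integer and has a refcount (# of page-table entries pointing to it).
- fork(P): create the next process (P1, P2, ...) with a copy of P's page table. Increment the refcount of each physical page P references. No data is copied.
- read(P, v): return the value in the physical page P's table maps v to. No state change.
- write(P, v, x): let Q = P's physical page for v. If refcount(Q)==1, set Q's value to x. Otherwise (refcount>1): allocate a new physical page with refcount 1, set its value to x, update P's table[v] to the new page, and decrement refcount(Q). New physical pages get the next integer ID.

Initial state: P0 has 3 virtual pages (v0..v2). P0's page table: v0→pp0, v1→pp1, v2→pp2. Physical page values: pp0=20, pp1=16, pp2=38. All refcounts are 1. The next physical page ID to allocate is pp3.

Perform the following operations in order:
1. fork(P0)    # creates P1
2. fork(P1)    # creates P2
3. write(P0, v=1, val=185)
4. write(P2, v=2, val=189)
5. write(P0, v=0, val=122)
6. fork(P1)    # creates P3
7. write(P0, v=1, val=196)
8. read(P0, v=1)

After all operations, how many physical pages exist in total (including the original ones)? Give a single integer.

Answer: 6

Derivation:
Op 1: fork(P0) -> P1. 3 ppages; refcounts: pp0:2 pp1:2 pp2:2
Op 2: fork(P1) -> P2. 3 ppages; refcounts: pp0:3 pp1:3 pp2:3
Op 3: write(P0, v1, 185). refcount(pp1)=3>1 -> COPY to pp3. 4 ppages; refcounts: pp0:3 pp1:2 pp2:3 pp3:1
Op 4: write(P2, v2, 189). refcount(pp2)=3>1 -> COPY to pp4. 5 ppages; refcounts: pp0:3 pp1:2 pp2:2 pp3:1 pp4:1
Op 5: write(P0, v0, 122). refcount(pp0)=3>1 -> COPY to pp5. 6 ppages; refcounts: pp0:2 pp1:2 pp2:2 pp3:1 pp4:1 pp5:1
Op 6: fork(P1) -> P3. 6 ppages; refcounts: pp0:3 pp1:3 pp2:3 pp3:1 pp4:1 pp5:1
Op 7: write(P0, v1, 196). refcount(pp3)=1 -> write in place. 6 ppages; refcounts: pp0:3 pp1:3 pp2:3 pp3:1 pp4:1 pp5:1
Op 8: read(P0, v1) -> 196. No state change.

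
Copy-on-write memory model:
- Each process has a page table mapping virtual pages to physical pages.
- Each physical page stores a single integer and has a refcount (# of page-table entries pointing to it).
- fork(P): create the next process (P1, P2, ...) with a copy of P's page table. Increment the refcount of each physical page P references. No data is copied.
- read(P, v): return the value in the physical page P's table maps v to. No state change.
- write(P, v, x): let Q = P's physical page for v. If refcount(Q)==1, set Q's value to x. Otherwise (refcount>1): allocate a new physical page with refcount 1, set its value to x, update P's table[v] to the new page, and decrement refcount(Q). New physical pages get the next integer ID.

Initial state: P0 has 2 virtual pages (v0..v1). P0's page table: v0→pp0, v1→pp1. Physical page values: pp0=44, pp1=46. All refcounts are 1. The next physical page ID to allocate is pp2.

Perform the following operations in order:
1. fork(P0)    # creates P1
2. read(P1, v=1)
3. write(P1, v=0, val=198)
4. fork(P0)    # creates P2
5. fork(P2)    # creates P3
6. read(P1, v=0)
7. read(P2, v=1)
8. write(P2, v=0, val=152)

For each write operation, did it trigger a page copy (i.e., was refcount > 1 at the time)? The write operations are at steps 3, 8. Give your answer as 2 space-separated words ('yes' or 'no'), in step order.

Op 1: fork(P0) -> P1. 2 ppages; refcounts: pp0:2 pp1:2
Op 2: read(P1, v1) -> 46. No state change.
Op 3: write(P1, v0, 198). refcount(pp0)=2>1 -> COPY to pp2. 3 ppages; refcounts: pp0:1 pp1:2 pp2:1
Op 4: fork(P0) -> P2. 3 ppages; refcounts: pp0:2 pp1:3 pp2:1
Op 5: fork(P2) -> P3. 3 ppages; refcounts: pp0:3 pp1:4 pp2:1
Op 6: read(P1, v0) -> 198. No state change.
Op 7: read(P2, v1) -> 46. No state change.
Op 8: write(P2, v0, 152). refcount(pp0)=3>1 -> COPY to pp3. 4 ppages; refcounts: pp0:2 pp1:4 pp2:1 pp3:1

yes yes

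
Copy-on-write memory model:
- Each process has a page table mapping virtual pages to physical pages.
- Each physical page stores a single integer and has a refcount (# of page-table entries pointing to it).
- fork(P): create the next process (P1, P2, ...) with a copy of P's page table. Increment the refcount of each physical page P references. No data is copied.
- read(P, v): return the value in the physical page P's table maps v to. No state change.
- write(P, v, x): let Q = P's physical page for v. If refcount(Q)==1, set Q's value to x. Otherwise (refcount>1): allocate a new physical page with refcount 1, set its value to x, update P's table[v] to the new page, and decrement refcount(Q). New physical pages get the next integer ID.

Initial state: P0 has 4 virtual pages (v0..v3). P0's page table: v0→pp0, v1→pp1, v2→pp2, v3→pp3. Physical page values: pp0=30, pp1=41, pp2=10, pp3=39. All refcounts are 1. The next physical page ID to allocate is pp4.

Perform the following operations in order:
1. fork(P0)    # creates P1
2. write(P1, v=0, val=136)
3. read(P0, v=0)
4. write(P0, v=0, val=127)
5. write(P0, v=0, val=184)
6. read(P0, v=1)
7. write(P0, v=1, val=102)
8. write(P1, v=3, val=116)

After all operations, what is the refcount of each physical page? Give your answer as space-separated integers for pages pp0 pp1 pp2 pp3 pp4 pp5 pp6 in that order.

Op 1: fork(P0) -> P1. 4 ppages; refcounts: pp0:2 pp1:2 pp2:2 pp3:2
Op 2: write(P1, v0, 136). refcount(pp0)=2>1 -> COPY to pp4. 5 ppages; refcounts: pp0:1 pp1:2 pp2:2 pp3:2 pp4:1
Op 3: read(P0, v0) -> 30. No state change.
Op 4: write(P0, v0, 127). refcount(pp0)=1 -> write in place. 5 ppages; refcounts: pp0:1 pp1:2 pp2:2 pp3:2 pp4:1
Op 5: write(P0, v0, 184). refcount(pp0)=1 -> write in place. 5 ppages; refcounts: pp0:1 pp1:2 pp2:2 pp3:2 pp4:1
Op 6: read(P0, v1) -> 41. No state change.
Op 7: write(P0, v1, 102). refcount(pp1)=2>1 -> COPY to pp5. 6 ppages; refcounts: pp0:1 pp1:1 pp2:2 pp3:2 pp4:1 pp5:1
Op 8: write(P1, v3, 116). refcount(pp3)=2>1 -> COPY to pp6. 7 ppages; refcounts: pp0:1 pp1:1 pp2:2 pp3:1 pp4:1 pp5:1 pp6:1

Answer: 1 1 2 1 1 1 1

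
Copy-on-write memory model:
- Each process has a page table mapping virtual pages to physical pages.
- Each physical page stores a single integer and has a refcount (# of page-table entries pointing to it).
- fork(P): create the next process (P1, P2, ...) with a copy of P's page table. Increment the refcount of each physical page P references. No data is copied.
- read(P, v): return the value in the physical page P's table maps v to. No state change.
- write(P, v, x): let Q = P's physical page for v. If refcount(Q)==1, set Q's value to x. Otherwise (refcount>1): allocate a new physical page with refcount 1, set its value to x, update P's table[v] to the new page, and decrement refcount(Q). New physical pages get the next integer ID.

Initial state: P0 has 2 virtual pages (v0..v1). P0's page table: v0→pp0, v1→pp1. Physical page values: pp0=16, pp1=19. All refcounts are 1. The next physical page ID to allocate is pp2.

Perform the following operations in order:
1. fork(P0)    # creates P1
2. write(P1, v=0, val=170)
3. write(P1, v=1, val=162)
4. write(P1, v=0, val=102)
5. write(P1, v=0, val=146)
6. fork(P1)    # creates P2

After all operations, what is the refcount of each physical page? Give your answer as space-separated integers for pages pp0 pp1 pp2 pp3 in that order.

Answer: 1 1 2 2

Derivation:
Op 1: fork(P0) -> P1. 2 ppages; refcounts: pp0:2 pp1:2
Op 2: write(P1, v0, 170). refcount(pp0)=2>1 -> COPY to pp2. 3 ppages; refcounts: pp0:1 pp1:2 pp2:1
Op 3: write(P1, v1, 162). refcount(pp1)=2>1 -> COPY to pp3. 4 ppages; refcounts: pp0:1 pp1:1 pp2:1 pp3:1
Op 4: write(P1, v0, 102). refcount(pp2)=1 -> write in place. 4 ppages; refcounts: pp0:1 pp1:1 pp2:1 pp3:1
Op 5: write(P1, v0, 146). refcount(pp2)=1 -> write in place. 4 ppages; refcounts: pp0:1 pp1:1 pp2:1 pp3:1
Op 6: fork(P1) -> P2. 4 ppages; refcounts: pp0:1 pp1:1 pp2:2 pp3:2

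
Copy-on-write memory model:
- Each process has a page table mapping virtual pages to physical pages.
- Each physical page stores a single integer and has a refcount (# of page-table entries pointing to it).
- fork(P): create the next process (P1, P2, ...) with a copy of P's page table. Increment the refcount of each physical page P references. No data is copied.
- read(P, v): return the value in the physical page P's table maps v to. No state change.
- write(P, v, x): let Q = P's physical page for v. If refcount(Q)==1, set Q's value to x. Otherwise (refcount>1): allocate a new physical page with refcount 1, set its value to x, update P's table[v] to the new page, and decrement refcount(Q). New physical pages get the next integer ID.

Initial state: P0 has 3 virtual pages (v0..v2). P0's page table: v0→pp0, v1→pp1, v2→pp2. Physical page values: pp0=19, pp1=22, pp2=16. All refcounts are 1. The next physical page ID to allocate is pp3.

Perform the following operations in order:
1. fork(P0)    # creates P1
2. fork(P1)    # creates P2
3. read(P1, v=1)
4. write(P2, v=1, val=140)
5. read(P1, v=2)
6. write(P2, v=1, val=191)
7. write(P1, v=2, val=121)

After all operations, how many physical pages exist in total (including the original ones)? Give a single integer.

Op 1: fork(P0) -> P1. 3 ppages; refcounts: pp0:2 pp1:2 pp2:2
Op 2: fork(P1) -> P2. 3 ppages; refcounts: pp0:3 pp1:3 pp2:3
Op 3: read(P1, v1) -> 22. No state change.
Op 4: write(P2, v1, 140). refcount(pp1)=3>1 -> COPY to pp3. 4 ppages; refcounts: pp0:3 pp1:2 pp2:3 pp3:1
Op 5: read(P1, v2) -> 16. No state change.
Op 6: write(P2, v1, 191). refcount(pp3)=1 -> write in place. 4 ppages; refcounts: pp0:3 pp1:2 pp2:3 pp3:1
Op 7: write(P1, v2, 121). refcount(pp2)=3>1 -> COPY to pp4. 5 ppages; refcounts: pp0:3 pp1:2 pp2:2 pp3:1 pp4:1

Answer: 5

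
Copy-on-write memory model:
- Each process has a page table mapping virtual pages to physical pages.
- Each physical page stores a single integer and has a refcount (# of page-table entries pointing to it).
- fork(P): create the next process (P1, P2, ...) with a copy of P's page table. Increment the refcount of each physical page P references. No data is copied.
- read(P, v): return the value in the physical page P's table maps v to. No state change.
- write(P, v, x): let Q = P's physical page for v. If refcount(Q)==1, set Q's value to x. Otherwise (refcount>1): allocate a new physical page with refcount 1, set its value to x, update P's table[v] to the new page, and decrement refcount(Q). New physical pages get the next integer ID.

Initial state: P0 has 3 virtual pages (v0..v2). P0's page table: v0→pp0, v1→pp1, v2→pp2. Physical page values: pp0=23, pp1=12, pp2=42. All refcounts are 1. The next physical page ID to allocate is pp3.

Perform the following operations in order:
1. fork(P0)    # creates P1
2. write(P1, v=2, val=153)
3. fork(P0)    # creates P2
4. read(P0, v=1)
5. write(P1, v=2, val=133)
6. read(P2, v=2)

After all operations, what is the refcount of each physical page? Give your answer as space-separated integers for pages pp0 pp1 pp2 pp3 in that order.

Answer: 3 3 2 1

Derivation:
Op 1: fork(P0) -> P1. 3 ppages; refcounts: pp0:2 pp1:2 pp2:2
Op 2: write(P1, v2, 153). refcount(pp2)=2>1 -> COPY to pp3. 4 ppages; refcounts: pp0:2 pp1:2 pp2:1 pp3:1
Op 3: fork(P0) -> P2. 4 ppages; refcounts: pp0:3 pp1:3 pp2:2 pp3:1
Op 4: read(P0, v1) -> 12. No state change.
Op 5: write(P1, v2, 133). refcount(pp3)=1 -> write in place. 4 ppages; refcounts: pp0:3 pp1:3 pp2:2 pp3:1
Op 6: read(P2, v2) -> 42. No state change.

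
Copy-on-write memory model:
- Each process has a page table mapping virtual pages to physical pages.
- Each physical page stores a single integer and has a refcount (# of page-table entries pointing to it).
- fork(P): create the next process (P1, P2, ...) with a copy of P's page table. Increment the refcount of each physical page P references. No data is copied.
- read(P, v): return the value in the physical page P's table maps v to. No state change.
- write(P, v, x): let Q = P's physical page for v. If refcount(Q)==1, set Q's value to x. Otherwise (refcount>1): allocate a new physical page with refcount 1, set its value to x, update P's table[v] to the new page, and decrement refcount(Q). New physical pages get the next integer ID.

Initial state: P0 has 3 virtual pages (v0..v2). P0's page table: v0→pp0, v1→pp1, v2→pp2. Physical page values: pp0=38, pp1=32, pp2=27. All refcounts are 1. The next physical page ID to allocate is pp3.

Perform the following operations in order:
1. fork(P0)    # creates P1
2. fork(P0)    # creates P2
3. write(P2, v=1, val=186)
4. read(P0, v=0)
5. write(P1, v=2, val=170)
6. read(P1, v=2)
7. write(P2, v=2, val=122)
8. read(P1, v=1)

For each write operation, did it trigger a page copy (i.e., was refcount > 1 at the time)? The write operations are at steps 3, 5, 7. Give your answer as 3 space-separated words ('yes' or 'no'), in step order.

Op 1: fork(P0) -> P1. 3 ppages; refcounts: pp0:2 pp1:2 pp2:2
Op 2: fork(P0) -> P2. 3 ppages; refcounts: pp0:3 pp1:3 pp2:3
Op 3: write(P2, v1, 186). refcount(pp1)=3>1 -> COPY to pp3. 4 ppages; refcounts: pp0:3 pp1:2 pp2:3 pp3:1
Op 4: read(P0, v0) -> 38. No state change.
Op 5: write(P1, v2, 170). refcount(pp2)=3>1 -> COPY to pp4. 5 ppages; refcounts: pp0:3 pp1:2 pp2:2 pp3:1 pp4:1
Op 6: read(P1, v2) -> 170. No state change.
Op 7: write(P2, v2, 122). refcount(pp2)=2>1 -> COPY to pp5. 6 ppages; refcounts: pp0:3 pp1:2 pp2:1 pp3:1 pp4:1 pp5:1
Op 8: read(P1, v1) -> 32. No state change.

yes yes yes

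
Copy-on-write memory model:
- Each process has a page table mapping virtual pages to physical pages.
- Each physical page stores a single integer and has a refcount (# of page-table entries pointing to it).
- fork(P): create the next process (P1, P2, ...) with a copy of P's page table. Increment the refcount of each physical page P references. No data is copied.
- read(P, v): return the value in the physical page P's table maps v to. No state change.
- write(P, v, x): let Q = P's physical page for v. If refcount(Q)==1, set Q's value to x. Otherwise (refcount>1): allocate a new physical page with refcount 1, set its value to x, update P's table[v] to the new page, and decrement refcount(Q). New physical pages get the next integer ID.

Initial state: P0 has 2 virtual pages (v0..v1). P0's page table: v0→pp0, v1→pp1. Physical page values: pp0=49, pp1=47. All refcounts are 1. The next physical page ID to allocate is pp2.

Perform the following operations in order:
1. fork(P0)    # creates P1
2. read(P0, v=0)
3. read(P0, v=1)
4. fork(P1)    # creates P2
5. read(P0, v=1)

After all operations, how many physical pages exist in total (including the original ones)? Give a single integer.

Op 1: fork(P0) -> P1. 2 ppages; refcounts: pp0:2 pp1:2
Op 2: read(P0, v0) -> 49. No state change.
Op 3: read(P0, v1) -> 47. No state change.
Op 4: fork(P1) -> P2. 2 ppages; refcounts: pp0:3 pp1:3
Op 5: read(P0, v1) -> 47. No state change.

Answer: 2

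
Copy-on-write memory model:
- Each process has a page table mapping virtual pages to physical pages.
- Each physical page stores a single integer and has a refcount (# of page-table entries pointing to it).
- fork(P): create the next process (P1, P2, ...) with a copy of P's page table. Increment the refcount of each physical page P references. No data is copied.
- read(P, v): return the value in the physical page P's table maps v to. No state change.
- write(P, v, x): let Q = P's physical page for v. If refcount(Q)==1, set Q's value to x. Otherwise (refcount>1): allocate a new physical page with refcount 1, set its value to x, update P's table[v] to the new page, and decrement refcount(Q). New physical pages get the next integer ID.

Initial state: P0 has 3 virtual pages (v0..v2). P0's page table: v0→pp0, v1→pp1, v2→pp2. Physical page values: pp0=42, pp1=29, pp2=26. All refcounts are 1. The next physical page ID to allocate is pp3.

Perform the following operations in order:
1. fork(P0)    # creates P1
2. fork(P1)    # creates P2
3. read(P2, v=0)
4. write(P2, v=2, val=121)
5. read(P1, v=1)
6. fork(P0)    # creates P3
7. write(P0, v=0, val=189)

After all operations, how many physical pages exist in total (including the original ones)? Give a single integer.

Op 1: fork(P0) -> P1. 3 ppages; refcounts: pp0:2 pp1:2 pp2:2
Op 2: fork(P1) -> P2. 3 ppages; refcounts: pp0:3 pp1:3 pp2:3
Op 3: read(P2, v0) -> 42. No state change.
Op 4: write(P2, v2, 121). refcount(pp2)=3>1 -> COPY to pp3. 4 ppages; refcounts: pp0:3 pp1:3 pp2:2 pp3:1
Op 5: read(P1, v1) -> 29. No state change.
Op 6: fork(P0) -> P3. 4 ppages; refcounts: pp0:4 pp1:4 pp2:3 pp3:1
Op 7: write(P0, v0, 189). refcount(pp0)=4>1 -> COPY to pp4. 5 ppages; refcounts: pp0:3 pp1:4 pp2:3 pp3:1 pp4:1

Answer: 5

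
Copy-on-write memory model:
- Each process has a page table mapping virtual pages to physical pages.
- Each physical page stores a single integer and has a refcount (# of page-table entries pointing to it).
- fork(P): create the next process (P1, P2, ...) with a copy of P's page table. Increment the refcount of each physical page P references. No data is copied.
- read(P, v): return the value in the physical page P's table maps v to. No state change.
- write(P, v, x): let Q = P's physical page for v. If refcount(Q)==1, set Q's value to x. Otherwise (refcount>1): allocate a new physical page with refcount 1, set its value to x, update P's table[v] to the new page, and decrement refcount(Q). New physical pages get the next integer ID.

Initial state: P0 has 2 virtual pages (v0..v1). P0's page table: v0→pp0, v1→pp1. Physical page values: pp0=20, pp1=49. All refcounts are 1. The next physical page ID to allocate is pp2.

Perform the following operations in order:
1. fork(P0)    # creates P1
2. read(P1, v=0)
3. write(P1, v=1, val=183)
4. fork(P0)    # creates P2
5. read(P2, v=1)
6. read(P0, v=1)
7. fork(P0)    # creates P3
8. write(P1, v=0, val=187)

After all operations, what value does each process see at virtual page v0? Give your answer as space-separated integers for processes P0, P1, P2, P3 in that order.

Op 1: fork(P0) -> P1. 2 ppages; refcounts: pp0:2 pp1:2
Op 2: read(P1, v0) -> 20. No state change.
Op 3: write(P1, v1, 183). refcount(pp1)=2>1 -> COPY to pp2. 3 ppages; refcounts: pp0:2 pp1:1 pp2:1
Op 4: fork(P0) -> P2. 3 ppages; refcounts: pp0:3 pp1:2 pp2:1
Op 5: read(P2, v1) -> 49. No state change.
Op 6: read(P0, v1) -> 49. No state change.
Op 7: fork(P0) -> P3. 3 ppages; refcounts: pp0:4 pp1:3 pp2:1
Op 8: write(P1, v0, 187). refcount(pp0)=4>1 -> COPY to pp3. 4 ppages; refcounts: pp0:3 pp1:3 pp2:1 pp3:1
P0: v0 -> pp0 = 20
P1: v0 -> pp3 = 187
P2: v0 -> pp0 = 20
P3: v0 -> pp0 = 20

Answer: 20 187 20 20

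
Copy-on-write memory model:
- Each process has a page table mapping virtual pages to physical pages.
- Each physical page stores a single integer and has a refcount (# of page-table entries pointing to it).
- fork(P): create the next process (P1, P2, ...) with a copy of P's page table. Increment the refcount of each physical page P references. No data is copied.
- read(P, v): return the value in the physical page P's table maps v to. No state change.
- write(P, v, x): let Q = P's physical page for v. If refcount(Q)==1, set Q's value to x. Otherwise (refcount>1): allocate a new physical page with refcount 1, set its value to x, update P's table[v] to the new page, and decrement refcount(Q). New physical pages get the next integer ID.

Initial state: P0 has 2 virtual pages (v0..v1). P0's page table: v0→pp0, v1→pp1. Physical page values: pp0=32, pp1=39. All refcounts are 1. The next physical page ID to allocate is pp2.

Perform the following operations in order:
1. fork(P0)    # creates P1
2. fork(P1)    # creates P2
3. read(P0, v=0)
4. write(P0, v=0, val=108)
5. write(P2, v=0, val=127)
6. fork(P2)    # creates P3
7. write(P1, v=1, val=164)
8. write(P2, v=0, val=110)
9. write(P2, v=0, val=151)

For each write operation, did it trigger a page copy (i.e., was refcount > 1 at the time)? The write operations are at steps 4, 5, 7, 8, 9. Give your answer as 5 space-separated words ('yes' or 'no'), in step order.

Op 1: fork(P0) -> P1. 2 ppages; refcounts: pp0:2 pp1:2
Op 2: fork(P1) -> P2. 2 ppages; refcounts: pp0:3 pp1:3
Op 3: read(P0, v0) -> 32. No state change.
Op 4: write(P0, v0, 108). refcount(pp0)=3>1 -> COPY to pp2. 3 ppages; refcounts: pp0:2 pp1:3 pp2:1
Op 5: write(P2, v0, 127). refcount(pp0)=2>1 -> COPY to pp3. 4 ppages; refcounts: pp0:1 pp1:3 pp2:1 pp3:1
Op 6: fork(P2) -> P3. 4 ppages; refcounts: pp0:1 pp1:4 pp2:1 pp3:2
Op 7: write(P1, v1, 164). refcount(pp1)=4>1 -> COPY to pp4. 5 ppages; refcounts: pp0:1 pp1:3 pp2:1 pp3:2 pp4:1
Op 8: write(P2, v0, 110). refcount(pp3)=2>1 -> COPY to pp5. 6 ppages; refcounts: pp0:1 pp1:3 pp2:1 pp3:1 pp4:1 pp5:1
Op 9: write(P2, v0, 151). refcount(pp5)=1 -> write in place. 6 ppages; refcounts: pp0:1 pp1:3 pp2:1 pp3:1 pp4:1 pp5:1

yes yes yes yes no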